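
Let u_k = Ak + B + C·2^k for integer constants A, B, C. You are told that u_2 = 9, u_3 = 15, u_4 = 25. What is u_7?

143

Plug in k = 2, 3, 4: 2A + B + 4C = 9; 3A + B + 8C = 15; 4A + B + 16C = 25.
Subtracting the first from the second: A + 4C = 6.
Subtracting the second from the third: A + 8C = 10.
Solving: C = 1, A = 2, then B = 1.
So u_k = 2·k + 1 + 1·2^k; at k=7 this is 143.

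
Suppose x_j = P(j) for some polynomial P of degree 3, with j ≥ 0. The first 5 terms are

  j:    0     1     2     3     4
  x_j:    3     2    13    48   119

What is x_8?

1003

1st diffs: -1, 11, 35, 71.
2nd diffs: 12, 24, 36.
3rd diffs: 12, 12 (constant).
Newton forward-difference form: x_j = 3 + (-1)·C(j,1) + 12·C(j,2) + 12·C(j,3).
At j = 8: j = 8, so x_8 = 3 - 8 + 336 + 672 = 1003.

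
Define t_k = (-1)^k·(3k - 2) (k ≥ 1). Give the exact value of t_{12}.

(-1)^12 = 1; 3k - 2 at k=12 is 34; so t_{12} = 34.

34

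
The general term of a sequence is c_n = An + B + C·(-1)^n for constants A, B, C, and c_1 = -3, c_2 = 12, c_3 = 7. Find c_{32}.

162

At n = 1, 2, 3: A + B - C = -3; 2A + B + C = 12; 3A + B - C = 7.
Subtracting the first from the second: A + 2C = 15.
Subtracting the second from the third: A - 2C = -5.
Solving: C = 5, A = 5, then B = -3.
Hence c_{32} = 5·32 + (-3) + 5·1 = 162.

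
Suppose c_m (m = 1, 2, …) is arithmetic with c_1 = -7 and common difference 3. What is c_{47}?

c_m = -7 + (m - 1)·3.
c_{47} = -7 + 46·3 = 131.

131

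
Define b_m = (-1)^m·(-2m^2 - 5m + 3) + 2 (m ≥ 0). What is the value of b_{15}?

524

(-1)^15 = -1; -2m^2 - 5m + 3 at m=15 is -522; so b_{15} = 524.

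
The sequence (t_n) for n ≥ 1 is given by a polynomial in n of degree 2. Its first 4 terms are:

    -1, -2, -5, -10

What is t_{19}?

1st diffs: -1, -3, -5.
2nd diffs: -2, -2 (constant).
Newton forward-difference form: t_n = -1 + (-1)·C(n-1,1) + (-2)·C(n-1,2).
At n = 19: n-1 = 18, so t_{19} = -1 - 18 - 306 = -325.

-325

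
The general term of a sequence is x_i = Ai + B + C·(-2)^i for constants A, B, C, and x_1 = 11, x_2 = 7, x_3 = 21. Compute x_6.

Write the equations: A + B - 2C = 11; 2A + B + 4C = 7; 3A + B - 8C = 21.
Subtracting the first from the second: A + 6C = -4.
Subtracting the second from the third: A - 12C = 14.
Solving: C = -1, A = 2, then B = 7.
So x_i = 2·i + 7 + (-1)·(-2)^i; at i=6 this is -45.

-45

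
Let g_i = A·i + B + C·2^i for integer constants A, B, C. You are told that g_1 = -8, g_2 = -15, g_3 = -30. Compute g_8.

-1017

At i = 1, 2, 3: A + B + 2C = -8; 2A + B + 4C = -15; 3A + B + 8C = -30.
Subtracting the first from the second: A + 2C = -7.
Subtracting the second from the third: A + 4C = -15.
Solving: C = -4, A = 1, then B = -1.
So g_i = 1·i + (-1) + (-4)·2^i; at i=8 this is -1017.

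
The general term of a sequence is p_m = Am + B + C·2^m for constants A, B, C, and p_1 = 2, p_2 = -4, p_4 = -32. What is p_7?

-262

Plug in m = 1, 2, 4: A + B + 2C = 2; 2A + B + 4C = -4; 4A + B + 16C = -32.
Subtracting the first from the second: A + 2C = -6.
Subtracting the second from the third: 2A + 12C = -28.
Solving: C = -2, A = -2, then B = 8.
So p_m = -2·m + 8 + (-2)·2^m; at m=7 this is -262.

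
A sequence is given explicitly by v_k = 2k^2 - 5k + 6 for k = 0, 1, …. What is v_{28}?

1434

v_{28} = 2·28^2 - 5·28 + 6 = 1434.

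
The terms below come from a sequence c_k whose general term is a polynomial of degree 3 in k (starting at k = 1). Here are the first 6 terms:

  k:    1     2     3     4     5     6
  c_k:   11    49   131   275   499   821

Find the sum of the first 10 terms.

1st diffs: 38, 82, 144, 224, 322.
2nd diffs: 44, 62, 80, 98.
3rd diffs: 18, 18, 18 (constant).
Newton forward-difference form: c_k = 11 + 38·C(k-1,1) + 44·C(k-1,2) + 18·C(k-1,3).
Continuing: 1259, 1831, 2555, 3449.
Summing k = 1..10 (10 terms) gives 10880.

10880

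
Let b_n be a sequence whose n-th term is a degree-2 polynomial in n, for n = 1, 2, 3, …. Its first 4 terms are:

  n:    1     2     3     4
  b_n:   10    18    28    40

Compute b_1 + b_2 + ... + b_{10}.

1st diffs: 8, 10, 12.
2nd diffs: 2, 2 (constant).
Newton forward-difference form: b_n = 10 + 8·C(n-1,1) + 2·C(n-1,2).
Continuing: …, 54, 70, 88, 108, …, b_{10} = 154.
Summing n = 1..10 (10 terms) gives 700.

700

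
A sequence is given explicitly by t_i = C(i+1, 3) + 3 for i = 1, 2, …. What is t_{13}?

367

C(14, 3) = 364, so t_{13} = 367.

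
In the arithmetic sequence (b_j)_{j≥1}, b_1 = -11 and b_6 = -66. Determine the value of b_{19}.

-209

Common difference d = (-66 - (-11)) / (6 - 1) = -11.
b_j = -11 + (j - 1)·(-11).
b_{19} = -11 + 18·(-11) = -209.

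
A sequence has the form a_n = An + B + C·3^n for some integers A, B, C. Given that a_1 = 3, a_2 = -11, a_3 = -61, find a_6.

-2155

Plug in n = 1, 2, 3: A + B + 3C = 3; 2A + B + 9C = -11; 3A + B + 27C = -61.
Subtracting the first from the second: A + 6C = -14.
Subtracting the second from the third: A + 18C = -50.
Solving: C = -3, A = 4, then B = 8.
So a_n = 4·n + 8 + (-3)·3^n; at n=6 this is -2155.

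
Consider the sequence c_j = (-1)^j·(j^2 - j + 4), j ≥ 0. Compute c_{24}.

(-1)^24 = 1; j^2 - j + 4 at j=24 is 556; so c_{24} = 556.

556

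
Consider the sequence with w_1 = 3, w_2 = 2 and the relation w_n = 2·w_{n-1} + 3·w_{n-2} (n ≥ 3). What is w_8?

2732

Step forward from the initial values:
w_3 = 13  w_4 = 32  w_5 = 103  w_6 = 302  w_7 = 913  w_8 = 2732.
(Characteristic roots are 3 and -1.)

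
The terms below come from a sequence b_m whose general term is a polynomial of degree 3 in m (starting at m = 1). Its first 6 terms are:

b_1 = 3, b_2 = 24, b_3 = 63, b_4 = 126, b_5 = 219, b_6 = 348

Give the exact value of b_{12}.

2214

1st diffs: 21, 39, 63, 93, 129.
2nd diffs: 18, 24, 30, 36.
3rd diffs: 6, 6, 6 (constant).
Newton forward-difference form: b_m = 3 + 21·C(m-1,1) + 18·C(m-1,2) + 6·C(m-1,3).
At m = 12: m-1 = 11, so b_{12} = 3 + 231 + 990 + 990 = 2214.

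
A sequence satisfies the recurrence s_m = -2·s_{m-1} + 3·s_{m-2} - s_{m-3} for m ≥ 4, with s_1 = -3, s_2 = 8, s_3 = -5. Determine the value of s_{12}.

s_4 = 37  s_5 = -97  s_6 = 310  s_7 = -948  s_8 = 2923  s_9 = -9000  s_{10} = 27717  s_{11} = -85357  s_{12} = 262865.

262865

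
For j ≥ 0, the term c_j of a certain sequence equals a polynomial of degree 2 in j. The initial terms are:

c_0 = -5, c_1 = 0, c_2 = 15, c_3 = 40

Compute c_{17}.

1st diffs: 5, 15, 25.
2nd diffs: 10, 10 (constant).
Newton forward-difference form: c_j = -5 + 5·C(j,1) + 10·C(j,2).
At j = 17: j = 17, so c_{17} = -5 + 85 + 1360 = 1440.

1440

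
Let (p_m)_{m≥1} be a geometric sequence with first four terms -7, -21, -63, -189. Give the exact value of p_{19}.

Common ratio r = 3.
p_m = (-7)·3^(m-1).
p_{19} = (-7)·3^18 = -2711943423.

-2711943423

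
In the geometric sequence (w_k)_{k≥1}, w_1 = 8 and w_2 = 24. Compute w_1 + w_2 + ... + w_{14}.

19131872

Common ratio r = 3.
w_k = 8·3^(k-1).
S = 8·(3^14 - 1)/(3 - 1) = 8·(4782969 - 1)/(2) = 19131872.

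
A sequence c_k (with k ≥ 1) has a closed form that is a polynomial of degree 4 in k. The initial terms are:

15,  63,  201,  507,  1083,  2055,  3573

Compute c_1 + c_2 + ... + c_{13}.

1st diffs: 48, 138, 306, 576, 972, 1518.
2nd diffs: 90, 168, 270, 396, 546.
3rd diffs: 78, 102, 126, 150.
4th diffs: 24, 24, 24 (constant).
Newton forward-difference form: c_k = 15 + 48·C(k-1,1) + 90·C(k-1,2) + 78·C(k-1,3) + 24·C(k-1,4).
Continuing: …, 5811, 8967, 13263, 18945, …, c_{13} = 35571.
Summing k = 1..13 (13 terms) gives 116337.

116337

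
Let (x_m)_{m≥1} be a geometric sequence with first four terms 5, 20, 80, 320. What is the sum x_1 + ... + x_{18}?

Common ratio r = 4.
x_m = 5·4^(m-1).
S = 5·(4^18 - 1)/(4 - 1) = 5·(68719476736 - 1)/(3) = 114532461225.

114532461225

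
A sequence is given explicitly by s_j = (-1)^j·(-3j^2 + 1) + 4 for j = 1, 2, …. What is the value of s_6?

-103

(-1)^6 = 1; -3j^2 + 1 at j=6 is -107; so s_6 = -103.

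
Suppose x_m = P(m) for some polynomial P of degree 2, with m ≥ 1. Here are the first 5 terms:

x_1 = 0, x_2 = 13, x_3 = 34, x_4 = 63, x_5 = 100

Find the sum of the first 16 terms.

6040

1st diffs: 13, 21, 29, 37.
2nd diffs: 8, 8, 8 (constant).
Newton forward-difference form: x_m = 13·C(m-1,1) + 8·C(m-1,2).
Continuing: …, 145, 198, 259, 328, …, x_{16} = 1035.
Summing m = 1..16 (16 terms) gives 6040.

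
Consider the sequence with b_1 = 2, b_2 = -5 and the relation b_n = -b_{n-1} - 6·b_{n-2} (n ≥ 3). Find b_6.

-227

Compute successive terms:
b_3 = -7  b_4 = 37  b_5 = 5  b_6 = -227.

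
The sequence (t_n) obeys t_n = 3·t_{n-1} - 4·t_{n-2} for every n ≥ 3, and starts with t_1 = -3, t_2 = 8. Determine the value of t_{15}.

-61164

Step forward from the initial values:
t_3 = 36; t_4 = 76; t_5 = 84; …; t_{12} = 19852; t_{13} = 35412; t_{14} = 26828; t_{15} = -61164.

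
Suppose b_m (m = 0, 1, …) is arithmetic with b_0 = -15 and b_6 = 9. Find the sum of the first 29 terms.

Common difference d = (9 - (-15)) / (6 - 0) = 4.
b_m = -15 + (m - 0)·4.
b_{28} = 97; S = 29·(-15 + 97)/2 = 1189.

1189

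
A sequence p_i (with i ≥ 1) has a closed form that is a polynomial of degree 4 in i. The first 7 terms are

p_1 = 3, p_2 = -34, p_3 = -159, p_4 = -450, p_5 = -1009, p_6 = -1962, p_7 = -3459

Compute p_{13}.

-35289

1st diffs: -37, -125, -291, -559, -953, -1497.
2nd diffs: -88, -166, -268, -394, -544.
3rd diffs: -78, -102, -126, -150.
4th diffs: -24, -24, -24 (constant).
Newton forward-difference form: p_i = 3 + (-37)·C(i-1,1) + (-88)·C(i-1,2) + (-78)·C(i-1,3) + (-24)·C(i-1,4).
At i = 13: i-1 = 12, so p_{13} = 3 - 444 - 5808 - 17160 - 11880 = -35289.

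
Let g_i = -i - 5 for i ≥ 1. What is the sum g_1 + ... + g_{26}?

-481

Over i = 1..26: Σi = 351.
Total = (-1)·351 + (-5)·26 = -481.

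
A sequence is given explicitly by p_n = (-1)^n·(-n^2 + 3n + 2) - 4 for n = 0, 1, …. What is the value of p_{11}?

82

(-1)^11 = -1; -n^2 + 3n + 2 at n=11 is -86; so p_{11} = 82.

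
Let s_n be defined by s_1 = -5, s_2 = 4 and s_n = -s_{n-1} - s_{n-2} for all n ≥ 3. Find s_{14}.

4

Iterate the recurrence:
s_3 = 1; s_4 = -5; s_5 = 4; …; s_{11} = 4; s_{12} = 1; s_{13} = -5; s_{14} = 4.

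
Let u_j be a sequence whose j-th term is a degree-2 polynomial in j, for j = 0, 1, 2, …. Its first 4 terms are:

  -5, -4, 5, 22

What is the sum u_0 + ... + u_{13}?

2933

1st diffs: 1, 9, 17.
2nd diffs: 8, 8 (constant).
Newton forward-difference form: u_j = -5 + 1·C(j,1) + 8·C(j,2).
Continuing: …, 47, 80, 121, 170, …, u_{13} = 632.
Summing j = 0..13 (14 terms) gives 2933.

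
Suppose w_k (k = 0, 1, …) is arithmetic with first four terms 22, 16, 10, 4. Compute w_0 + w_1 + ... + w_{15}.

Common difference d = -6.
w_k = 22 + (k - 0)·(-6).
w_{15} = -68; S = 16·(22 + (-68))/2 = -368.

-368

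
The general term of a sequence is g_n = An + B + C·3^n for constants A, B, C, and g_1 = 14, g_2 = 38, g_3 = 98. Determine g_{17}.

Write the equations: A + B + 3C = 14; 2A + B + 9C = 38; 3A + B + 27C = 98.
Subtracting the first from the second: A + 6C = 24.
Subtracting the second from the third: A + 18C = 60.
Solving: C = 3, A = 6, then B = -1.
Hence g_{17} = 6·17 + (-1) + 3·129140163 = 387420590.

387420590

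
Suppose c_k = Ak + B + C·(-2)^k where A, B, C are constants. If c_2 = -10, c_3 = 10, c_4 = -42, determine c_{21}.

At k = 2, 3, 4: 2A + B + 4C = -10; 3A + B - 8C = 10; 4A + B + 16C = -42.
Subtracting the first from the second: A - 12C = 20.
Subtracting the second from the third: A + 24C = -52.
Solving: C = -2, A = -4, then B = 6.
Therefore c_{21} = -84 + 6 + (-2)·(-2097152) = 4194226.

4194226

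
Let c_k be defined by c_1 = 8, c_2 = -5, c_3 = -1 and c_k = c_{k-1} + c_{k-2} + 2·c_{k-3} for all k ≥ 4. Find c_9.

Iterate the recurrence:
c_4 = 10, c_5 = -1, c_6 = 7, c_7 = 26, c_8 = 31, c_9 = 71.

71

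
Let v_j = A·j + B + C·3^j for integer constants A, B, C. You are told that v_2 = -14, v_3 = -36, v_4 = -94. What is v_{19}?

-1162261540

Plug in j = 2, 3, 4: 2A + B + 9C = -14; 3A + B + 27C = -36; 4A + B + 81C = -94.
Subtracting the first from the second: A + 18C = -22.
Subtracting the second from the third: A + 54C = -58.
Solving: C = -1, A = -4, then B = 3.
Hence v_{19} = -4·19 + 3 + (-1)·1162261467 = -1162261540.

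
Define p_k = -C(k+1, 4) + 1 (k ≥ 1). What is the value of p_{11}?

-494

C(12, 4) = 495, so p_{11} = -494.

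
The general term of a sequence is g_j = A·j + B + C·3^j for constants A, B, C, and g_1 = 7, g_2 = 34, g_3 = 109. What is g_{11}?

At j = 1, 2, 3: A + B + 3C = 7; 2A + B + 9C = 34; 3A + B + 27C = 109.
Subtracting the first from the second: A + 6C = 27.
Subtracting the second from the third: A + 18C = 75.
Solving: C = 4, A = 3, then B = -8.
Hence g_{11} = 3·11 + (-8) + 4·177147 = 708613.

708613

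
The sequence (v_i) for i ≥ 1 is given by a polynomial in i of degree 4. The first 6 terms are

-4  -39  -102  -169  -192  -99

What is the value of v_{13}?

1st diffs: -35, -63, -67, -23, 93.
2nd diffs: -28, -4, 44, 116.
3rd diffs: 24, 48, 72.
4th diffs: 24, 24 (constant).
So v_i = i^4 - 6i^3 - 3i^2 + i + 3.
Evaluating at i = 13 gives v_{13} = 14888.

14888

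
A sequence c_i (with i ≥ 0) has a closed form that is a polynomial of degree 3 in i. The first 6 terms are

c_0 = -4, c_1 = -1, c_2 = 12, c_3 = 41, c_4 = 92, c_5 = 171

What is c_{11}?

1569

1st diffs: 3, 13, 29, 51, 79.
2nd diffs: 10, 16, 22, 28.
3rd diffs: 6, 6, 6 (constant).
So c_i = i^3 + 2i^2 - 4.
Evaluating at i = 11 gives c_{11} = 1569.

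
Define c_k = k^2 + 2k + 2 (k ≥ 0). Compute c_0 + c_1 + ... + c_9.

395

Over k = 0..9: Σk = 45, Σk² = 285.
Total = (1)·285 + (2)·45 + (2)·10 = 395.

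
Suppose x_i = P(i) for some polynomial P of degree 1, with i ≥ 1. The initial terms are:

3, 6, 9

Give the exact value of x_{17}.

51

1st diffs: 3, 3 (constant).
So x_i = 3i.
Evaluating at i = 17 gives x_{17} = 51.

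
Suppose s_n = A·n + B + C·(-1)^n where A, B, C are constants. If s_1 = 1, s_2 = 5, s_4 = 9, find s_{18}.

At n = 1, 2, 4: A + B - C = 1; 2A + B + C = 5; 4A + B + C = 9.
Subtracting the first from the second: A + 2C = 4.
Subtracting the second from the third: 2A = 4.
Solving: C = 1, A = 2, then B = 0.
Hence s_{18} = 2·18 + 0 + 1·1 = 37.

37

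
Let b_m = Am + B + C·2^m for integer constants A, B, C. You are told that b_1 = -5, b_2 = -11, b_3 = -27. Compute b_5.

Plug in m = 1, 2, 3: A + B + 2C = -5; 2A + B + 4C = -11; 3A + B + 8C = -27.
Subtracting the first from the second: A + 2C = -6.
Subtracting the second from the third: A + 4C = -16.
Solving: C = -5, A = 4, then B = 1.
Hence b_5 = 4·5 + 1 + (-5)·32 = -139.

-139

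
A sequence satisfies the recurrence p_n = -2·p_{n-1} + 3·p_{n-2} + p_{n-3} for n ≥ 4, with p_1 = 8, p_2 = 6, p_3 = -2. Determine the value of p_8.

1696

Applying the relation repeatedly:
p_4 = 30, p_5 = -60, p_6 = 208, p_7 = -566, p_8 = 1696.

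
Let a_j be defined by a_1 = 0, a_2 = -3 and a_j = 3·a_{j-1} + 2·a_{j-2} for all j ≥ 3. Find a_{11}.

-238941

Step forward from the initial values:
a_3 = -9, a_4 = -33, a_5 = -117, a_6 = -417, a_7 = -1485, a_8 = -5289, a_9 = -18837, a_{10} = -67089, a_{11} = -238941.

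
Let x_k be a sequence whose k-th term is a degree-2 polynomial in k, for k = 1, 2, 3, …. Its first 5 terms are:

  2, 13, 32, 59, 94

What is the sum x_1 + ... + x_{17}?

1st diffs: 11, 19, 27, 35.
2nd diffs: 8, 8, 8 (constant).
Newton forward-difference form: x_k = 2 + 11·C(k-1,1) + 8·C(k-1,2).
Continuing: …, 137, 188, 247, 314, …, x_{17} = 1138.
Summing k = 1..17 (17 terms) gives 6970.

6970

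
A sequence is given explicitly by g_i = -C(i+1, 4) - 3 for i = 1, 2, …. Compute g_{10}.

-333

C(11, 4) = 330, so g_{10} = -333.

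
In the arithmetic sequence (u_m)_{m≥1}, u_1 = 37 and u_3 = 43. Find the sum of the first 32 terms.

Common difference d = (43 - 37) / (3 - 1) = 3.
u_m = 37 + (m - 1)·3.
u_{32} = 130; S = 32·(37 + 130)/2 = 2672.

2672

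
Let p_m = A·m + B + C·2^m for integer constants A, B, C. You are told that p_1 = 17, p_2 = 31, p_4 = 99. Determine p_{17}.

655431

Plug in m = 1, 2, 4: A + B + 2C = 17; 2A + B + 4C = 31; 4A + B + 16C = 99.
Subtracting the first from the second: A + 2C = 14.
Subtracting the second from the third: 2A + 12C = 68.
Solving: C = 5, A = 4, then B = 3.
Hence p_{17} = 4·17 + 3 + 5·131072 = 655431.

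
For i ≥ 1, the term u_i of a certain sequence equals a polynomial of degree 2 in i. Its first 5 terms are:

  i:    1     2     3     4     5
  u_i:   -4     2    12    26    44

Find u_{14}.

386

1st diffs: 6, 10, 14, 18.
2nd diffs: 4, 4, 4 (constant).
Newton forward-difference form: u_i = -4 + 6·C(i-1,1) + 4·C(i-1,2).
At i = 14: i-1 = 13, so u_{14} = -4 + 78 + 312 = 386.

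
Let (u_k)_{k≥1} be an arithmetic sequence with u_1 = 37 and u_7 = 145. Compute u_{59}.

1081

Common difference d = (145 - 37) / (7 - 1) = 18.
u_k = 37 + (k - 1)·18.
u_{59} = 37 + 58·18 = 1081.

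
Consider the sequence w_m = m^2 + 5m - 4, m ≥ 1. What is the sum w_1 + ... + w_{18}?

Over m = 1..18: Σm = 171, Σm² = 2109.
Total = (1)·2109 + (5)·171 + (-4)·18 = 2892.

2892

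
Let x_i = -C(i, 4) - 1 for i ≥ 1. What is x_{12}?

C(12, 4) = 495, so x_{12} = -496.

-496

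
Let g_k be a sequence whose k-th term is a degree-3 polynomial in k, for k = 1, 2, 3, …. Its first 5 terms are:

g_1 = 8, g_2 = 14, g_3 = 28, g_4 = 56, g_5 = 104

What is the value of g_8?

1st diffs: 6, 14, 28, 48.
2nd diffs: 8, 14, 20.
3rd diffs: 6, 6 (constant).
So g_k = k^3 - 2k^2 + 5k + 4.
Evaluating at k = 8 gives g_8 = 428.

428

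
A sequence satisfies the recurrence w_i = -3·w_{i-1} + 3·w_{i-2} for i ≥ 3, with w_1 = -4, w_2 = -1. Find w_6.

369

Applying the relation repeatedly:
w_3 = -9, w_4 = 24, w_5 = -99, w_6 = 369.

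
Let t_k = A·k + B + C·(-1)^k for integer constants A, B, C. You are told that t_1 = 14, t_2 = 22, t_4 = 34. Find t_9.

62

The three given values yield: A + B - C = 14; 2A + B + C = 22; 4A + B + C = 34.
Subtracting the first from the second: A + 2C = 8.
Subtracting the second from the third: 2A = 12.
Solving: C = 1, A = 6, then B = 9.
Therefore t_9 = 54 + 9 + 1·(-1) = 62.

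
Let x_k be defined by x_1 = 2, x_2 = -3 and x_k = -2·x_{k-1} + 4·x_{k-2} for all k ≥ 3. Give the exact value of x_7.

1408

Step forward from the initial values:
x_3 = 14  x_4 = -40  x_5 = 136  x_6 = -432  x_7 = 1408.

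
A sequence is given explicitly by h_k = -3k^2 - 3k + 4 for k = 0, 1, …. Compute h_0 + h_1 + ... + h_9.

-950

Over k = 0..9: Σk = 45, Σk² = 285.
Total = (-3)·285 + (-3)·45 + (4)·10 = -950.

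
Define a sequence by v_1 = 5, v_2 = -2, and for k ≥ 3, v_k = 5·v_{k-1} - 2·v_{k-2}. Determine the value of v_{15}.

Compute successive terms:
v_3 = -20, v_4 = -96, v_5 = -440, …, v_{12} = -18090936, v_{13} = -82522760, v_{14} = -376431928, v_{15} = -1717114120.

-1717114120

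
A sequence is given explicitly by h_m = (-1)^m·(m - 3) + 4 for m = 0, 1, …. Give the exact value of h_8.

9

(-1)^8 = 1; m - 3 at m=8 is 5; so h_8 = 9.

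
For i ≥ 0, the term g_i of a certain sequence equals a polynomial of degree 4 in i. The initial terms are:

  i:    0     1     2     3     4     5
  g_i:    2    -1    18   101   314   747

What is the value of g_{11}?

1st diffs: -3, 19, 83, 213, 433.
2nd diffs: 22, 64, 130, 220.
3rd diffs: 42, 66, 90.
4th diffs: 24, 24 (constant).
Newton forward-difference form: g_i = 2 + (-3)·C(i,1) + 22·C(i,2) + 42·C(i,3) + 24·C(i,4).
At i = 11: i = 11, so g_{11} = 2 - 33 + 1210 + 6930 + 7920 = 16029.

16029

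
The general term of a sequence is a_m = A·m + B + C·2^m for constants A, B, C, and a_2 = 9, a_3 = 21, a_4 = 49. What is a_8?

993

Write the equations: 2A + B + 4C = 9; 3A + B + 8C = 21; 4A + B + 16C = 49.
Subtracting the first from the second: A + 4C = 12.
Subtracting the second from the third: A + 8C = 28.
Solving: C = 4, A = -4, then B = 1.
Hence a_8 = -4·8 + 1 + 4·256 = 993.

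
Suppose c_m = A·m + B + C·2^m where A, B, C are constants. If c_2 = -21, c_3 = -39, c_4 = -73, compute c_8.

-1041

Plug in m = 2, 3, 4: 2A + B + 4C = -21; 3A + B + 8C = -39; 4A + B + 16C = -73.
Subtracting the first from the second: A + 4C = -18.
Subtracting the second from the third: A + 8C = -34.
Solving: C = -4, A = -2, then B = -1.
Therefore c_8 = -16 + (-1) + (-4)·256 = -1041.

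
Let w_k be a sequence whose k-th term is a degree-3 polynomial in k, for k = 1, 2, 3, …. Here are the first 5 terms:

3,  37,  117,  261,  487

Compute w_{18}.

19077

1st diffs: 34, 80, 144, 226.
2nd diffs: 46, 64, 82.
3rd diffs: 18, 18 (constant).
Newton forward-difference form: w_k = 3 + 34·C(k-1,1) + 46·C(k-1,2) + 18·C(k-1,3).
At k = 18: k-1 = 17, so w_{18} = 3 + 578 + 6256 + 12240 = 19077.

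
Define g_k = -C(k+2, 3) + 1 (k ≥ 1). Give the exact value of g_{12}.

-363

C(14, 3) = 364, so g_{12} = -363.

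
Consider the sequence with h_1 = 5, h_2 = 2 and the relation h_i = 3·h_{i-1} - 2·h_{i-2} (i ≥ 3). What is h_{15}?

Iterate the recurrence:
h_3 = -4  h_4 = -16  h_5 = -40  …  h_{12} = -6136  h_{13} = -12280  h_{14} = -24568  h_{15} = -49144.
(Characteristic roots are 2 and 1.)

-49144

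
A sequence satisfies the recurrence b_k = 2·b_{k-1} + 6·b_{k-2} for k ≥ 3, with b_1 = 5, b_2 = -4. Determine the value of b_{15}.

58571392

Compute successive terms:
b_3 = 22, b_4 = 20, b_5 = 172, …, b_{12} = 1207616, b_{13} = 4408000, b_{14} = 16061696, b_{15} = 58571392.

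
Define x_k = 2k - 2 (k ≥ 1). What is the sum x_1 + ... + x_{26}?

Over k = 1..26: Σk = 351.
Total = (2)·351 + (-2)·26 = 650.

650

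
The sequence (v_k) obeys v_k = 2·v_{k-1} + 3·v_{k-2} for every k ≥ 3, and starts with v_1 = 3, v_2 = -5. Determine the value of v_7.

-361

v_3 = -1; v_4 = -17; v_5 = -37; v_6 = -125; v_7 = -361.
(Characteristic roots are 3 and -1.)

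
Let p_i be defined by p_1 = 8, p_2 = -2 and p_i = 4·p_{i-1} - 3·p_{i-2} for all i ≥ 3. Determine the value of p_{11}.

-295232

Iterate the recurrence:
p_3 = -32;  p_4 = -122;  p_5 = -392;  p_6 = -1202;  p_7 = -3632;  p_8 = -10922;  p_9 = -32792;  p_{10} = -98402;  p_{11} = -295232.
(Characteristic roots are 3 and 1.)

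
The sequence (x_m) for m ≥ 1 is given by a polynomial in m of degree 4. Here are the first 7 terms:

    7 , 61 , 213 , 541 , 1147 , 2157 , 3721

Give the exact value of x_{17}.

99991

1st diffs: 54, 152, 328, 606, 1010, 1564.
2nd diffs: 98, 176, 278, 404, 554.
3rd diffs: 78, 102, 126, 150.
4th diffs: 24, 24, 24 (constant).
So x_m = m^4 + 3m^3 + 6m^2 - 3.
Evaluating at m = 17 gives x_{17} = 99991.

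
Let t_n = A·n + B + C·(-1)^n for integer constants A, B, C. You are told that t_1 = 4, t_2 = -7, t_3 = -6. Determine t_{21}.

-96

At n = 1, 2, 3: A + B - C = 4; 2A + B + C = -7; 3A + B - C = -6.
Subtracting the first from the second: A + 2C = -11.
Subtracting the second from the third: A - 2C = 1.
Solving: C = -3, A = -5, then B = 6.
Therefore t_{21} = -105 + 6 + (-3)·(-1) = -96.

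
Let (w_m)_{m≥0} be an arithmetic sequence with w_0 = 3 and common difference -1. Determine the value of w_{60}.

w_m = 3 + (m - 0)·(-1).
w_{60} = 3 + 60·(-1) = -57.

-57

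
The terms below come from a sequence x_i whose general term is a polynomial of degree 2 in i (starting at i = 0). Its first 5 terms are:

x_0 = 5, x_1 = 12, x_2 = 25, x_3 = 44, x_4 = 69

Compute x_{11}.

412

1st diffs: 7, 13, 19, 25.
2nd diffs: 6, 6, 6 (constant).
So x_i = 3i^2 + 4i + 5.
Evaluating at i = 11 gives x_{11} = 412.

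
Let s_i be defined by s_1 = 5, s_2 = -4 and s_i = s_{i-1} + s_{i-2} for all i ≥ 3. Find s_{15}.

-343

Iterate the recurrence:
s_3 = 1  s_4 = -3  s_5 = -2  …  s_{12} = -81  s_{13} = -131  s_{14} = -212  s_{15} = -343.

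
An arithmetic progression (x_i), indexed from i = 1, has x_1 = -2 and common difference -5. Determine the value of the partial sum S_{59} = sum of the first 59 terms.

x_i = -2 + (i - 1)·(-5).
x_{59} = -292; S = 59·(-2 + (-292))/2 = -8673.

-8673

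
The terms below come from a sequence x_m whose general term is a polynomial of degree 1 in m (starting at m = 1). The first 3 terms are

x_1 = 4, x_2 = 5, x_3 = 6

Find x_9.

1st diffs: 1, 1 (constant).
So x_m = m + 3.
Evaluating at m = 9 gives x_9 = 12.

12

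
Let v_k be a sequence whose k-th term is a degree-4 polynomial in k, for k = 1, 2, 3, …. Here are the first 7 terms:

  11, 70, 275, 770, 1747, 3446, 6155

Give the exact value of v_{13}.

65795

1st diffs: 59, 205, 495, 977, 1699, 2709.
2nd diffs: 146, 290, 482, 722, 1010.
3rd diffs: 144, 192, 240, 288.
4th diffs: 48, 48, 48 (constant).
Newton forward-difference form: v_k = 11 + 59·C(k-1,1) + 146·C(k-1,2) + 144·C(k-1,3) + 48·C(k-1,4).
At k = 13: k-1 = 12, so v_{13} = 11 + 708 + 9636 + 31680 + 23760 = 65795.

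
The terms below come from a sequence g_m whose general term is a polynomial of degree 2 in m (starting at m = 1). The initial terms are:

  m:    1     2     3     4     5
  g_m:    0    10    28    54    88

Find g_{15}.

1st diffs: 10, 18, 26, 34.
2nd diffs: 8, 8, 8 (constant).
Newton forward-difference form: g_m = 10·C(m-1,1) + 8·C(m-1,2).
At m = 15: m-1 = 14, so g_{15} = 140 + 728 = 868.

868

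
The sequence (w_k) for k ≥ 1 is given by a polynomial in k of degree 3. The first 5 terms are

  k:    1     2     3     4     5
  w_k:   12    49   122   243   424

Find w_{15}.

1st diffs: 37, 73, 121, 181.
2nd diffs: 36, 48, 60.
3rd diffs: 12, 12 (constant).
So w_k = 2k^3 + 6k^2 + 5k - 1.
Evaluating at k = 15 gives w_{15} = 8174.

8174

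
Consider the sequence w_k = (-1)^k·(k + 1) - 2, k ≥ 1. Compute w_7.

-10

(-1)^7 = -1; k + 1 at k=7 is 8; so w_7 = -10.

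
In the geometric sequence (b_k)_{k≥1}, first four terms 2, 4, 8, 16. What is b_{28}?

Common ratio r = 2.
b_k = 2·2^(k-1).
b_{28} = 2·2^27 = 268435456.

268435456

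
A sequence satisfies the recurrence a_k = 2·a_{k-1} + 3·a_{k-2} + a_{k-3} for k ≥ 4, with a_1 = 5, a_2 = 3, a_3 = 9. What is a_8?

a_4 = 32;  a_5 = 94;  a_6 = 293;  a_7 = 900;  a_8 = 2773.

2773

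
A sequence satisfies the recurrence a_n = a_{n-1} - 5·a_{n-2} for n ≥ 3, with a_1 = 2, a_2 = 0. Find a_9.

-10

Step forward from the initial values:
a_3 = -10, a_4 = -10, a_5 = 40, a_6 = 90, a_7 = -110, a_8 = -560, a_9 = -10.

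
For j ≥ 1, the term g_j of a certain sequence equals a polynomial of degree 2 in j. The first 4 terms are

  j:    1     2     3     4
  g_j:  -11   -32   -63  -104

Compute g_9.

-459

1st diffs: -21, -31, -41.
2nd diffs: -10, -10 (constant).
Newton forward-difference form: g_j = -11 + (-21)·C(j-1,1) + (-10)·C(j-1,2).
At j = 9: j-1 = 8, so g_9 = -11 - 168 - 280 = -459.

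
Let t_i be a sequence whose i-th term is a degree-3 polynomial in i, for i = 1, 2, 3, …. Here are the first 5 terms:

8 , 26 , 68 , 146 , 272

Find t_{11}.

2708

1st diffs: 18, 42, 78, 126.
2nd diffs: 24, 36, 48.
3rd diffs: 12, 12 (constant).
So t_i = 2i^3 + 4i + 2.
Evaluating at i = 11 gives t_{11} = 2708.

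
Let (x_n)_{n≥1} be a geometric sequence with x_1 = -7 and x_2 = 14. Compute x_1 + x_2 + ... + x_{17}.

Common ratio r = -2.
x_n = (-7)·(-2)^(n-1).
S = (-7)·((-2)^17 - 1)/(-2 - 1) = (-7)·(-131072 - 1)/(-3) = -305837.

-305837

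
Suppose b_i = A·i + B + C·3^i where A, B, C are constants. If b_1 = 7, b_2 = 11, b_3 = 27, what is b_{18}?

387420459

Plug in i = 1, 2, 3: A + B + 3C = 7; 2A + B + 9C = 11; 3A + B + 27C = 27.
Subtracting the first from the second: A + 6C = 4.
Subtracting the second from the third: A + 18C = 16.
Solving: C = 1, A = -2, then B = 6.
Therefore b_{18} = -36 + 6 + 1·387420489 = 387420459.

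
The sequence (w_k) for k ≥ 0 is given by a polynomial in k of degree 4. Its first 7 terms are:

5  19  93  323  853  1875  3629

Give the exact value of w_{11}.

1st diffs: 14, 74, 230, 530, 1022, 1754.
2nd diffs: 60, 156, 300, 492, 732.
3rd diffs: 96, 144, 192, 240.
4th diffs: 48, 48, 48 (constant).
Newton forward-difference form: w_k = 5 + 14·C(k,1) + 60·C(k,2) + 96·C(k,3) + 48·C(k,4).
At k = 11: k = 11, so w_{11} = 5 + 154 + 3300 + 15840 + 15840 = 35139.

35139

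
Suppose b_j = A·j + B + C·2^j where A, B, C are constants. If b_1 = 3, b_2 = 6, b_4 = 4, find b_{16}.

Write the equations: A + B + 2C = 3; 2A + B + 4C = 6; 4A + B + 16C = 4.
Subtracting the first from the second: A + 2C = 3.
Subtracting the second from the third: 2A + 12C = -2.
Solving: C = -1, A = 5, then B = 0.
Therefore b_{16} = 80 + 0 + (-1)·65536 = -65456.

-65456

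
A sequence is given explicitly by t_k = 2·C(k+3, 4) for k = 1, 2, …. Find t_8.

660

C(11, 4) = 330, so t_8 = 660.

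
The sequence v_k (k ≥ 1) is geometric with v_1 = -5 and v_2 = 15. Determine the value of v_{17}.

Common ratio r = -3.
v_k = (-5)·(-3)^(k-1).
v_{17} = (-5)·(-3)^16 = -215233605.

-215233605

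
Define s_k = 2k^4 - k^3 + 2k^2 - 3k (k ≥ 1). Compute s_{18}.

204714

s_{18} = 2·18^4 - 1·18^3 + 2·18^2 - 3·18 = 204714.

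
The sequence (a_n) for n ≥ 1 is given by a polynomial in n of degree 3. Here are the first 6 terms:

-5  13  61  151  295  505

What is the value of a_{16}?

1st diffs: 18, 48, 90, 144, 210.
2nd diffs: 30, 42, 54, 66.
3rd diffs: 12, 12, 12 (constant).
Newton forward-difference form: a_n = -5 + 18·C(n-1,1) + 30·C(n-1,2) + 12·C(n-1,3).
At n = 16: n-1 = 15, so a_{16} = -5 + 270 + 3150 + 5460 = 8875.

8875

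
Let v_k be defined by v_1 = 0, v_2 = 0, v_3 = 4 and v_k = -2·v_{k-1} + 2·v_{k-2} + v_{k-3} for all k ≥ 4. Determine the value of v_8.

v_4 = -8, v_5 = 24, v_6 = -60, v_7 = 160, v_8 = -416.

-416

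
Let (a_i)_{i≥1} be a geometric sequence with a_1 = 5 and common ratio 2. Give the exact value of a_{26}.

a_i = 5·2^(i-1).
a_{26} = 5·2^25 = 167772160.

167772160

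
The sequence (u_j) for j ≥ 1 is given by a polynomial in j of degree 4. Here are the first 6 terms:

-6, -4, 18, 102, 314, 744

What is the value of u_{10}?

1st diffs: 2, 22, 84, 212, 430.
2nd diffs: 20, 62, 128, 218.
3rd diffs: 42, 66, 90.
4th diffs: 24, 24 (constant).
Newton forward-difference form: u_j = -6 + 2·C(j-1,1) + 20·C(j-1,2) + 42·C(j-1,3) + 24·C(j-1,4).
At j = 10: j-1 = 9, so u_{10} = -6 + 18 + 720 + 3528 + 3024 = 7284.

7284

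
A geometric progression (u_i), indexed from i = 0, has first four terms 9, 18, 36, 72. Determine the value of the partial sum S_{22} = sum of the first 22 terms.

Common ratio r = 2.
u_i = 9·2^(i-0).
S = 9·(2^22 - 1)/(2 - 1) = 9·(4194304 - 1)/(1) = 37748727.

37748727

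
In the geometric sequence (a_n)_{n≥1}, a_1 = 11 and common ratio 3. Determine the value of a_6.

2673

a_n = 11·3^(n-1).
a_6 = 11·3^5 = 2673.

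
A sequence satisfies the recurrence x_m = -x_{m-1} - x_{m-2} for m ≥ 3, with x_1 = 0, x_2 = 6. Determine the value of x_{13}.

x_3 = -6; x_4 = 0; x_5 = 6; …; x_{10} = 0; x_{11} = 6; x_{12} = -6; x_{13} = 0.

0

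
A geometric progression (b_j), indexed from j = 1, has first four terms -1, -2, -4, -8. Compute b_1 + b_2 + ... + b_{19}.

Common ratio r = 2.
b_j = (-1)·2^(j-1).
S = (-1)·(2^19 - 1)/(2 - 1) = (-1)·(524288 - 1)/(1) = -524287.

-524287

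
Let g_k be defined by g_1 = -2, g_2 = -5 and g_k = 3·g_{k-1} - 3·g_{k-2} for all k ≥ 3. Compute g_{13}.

g_3 = -9;  g_4 = -12;  g_5 = -9;  …;  g_{10} = 324;  g_{11} = 243;  g_{12} = -243;  g_{13} = -1458.

-1458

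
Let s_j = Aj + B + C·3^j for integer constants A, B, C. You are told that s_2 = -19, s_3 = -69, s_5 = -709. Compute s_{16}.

-129140099

Write the equations: 2A + B + 9C = -19; 3A + B + 27C = -69; 5A + B + 243C = -709.
Subtracting the first from the second: A + 18C = -50.
Subtracting the second from the third: 2A + 216C = -640.
Solving: C = -3, A = 4, then B = 0.
Hence s_{16} = 4·16 + 0 + (-3)·43046721 = -129140099.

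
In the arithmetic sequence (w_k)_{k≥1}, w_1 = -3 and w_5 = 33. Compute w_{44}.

Common difference d = (33 - (-3)) / (5 - 1) = 9.
w_k = -3 + (k - 1)·9.
w_{44} = -3 + 43·9 = 384.

384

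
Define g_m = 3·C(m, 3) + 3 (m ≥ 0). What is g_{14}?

1095

C(14, 3) = 364, so g_{14} = 1095.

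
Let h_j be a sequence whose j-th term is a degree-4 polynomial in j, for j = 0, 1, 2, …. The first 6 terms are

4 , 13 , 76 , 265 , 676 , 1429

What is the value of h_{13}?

1st diffs: 9, 63, 189, 411, 753.
2nd diffs: 54, 126, 222, 342.
3rd diffs: 72, 96, 120.
4th diffs: 24, 24 (constant).
Newton forward-difference form: h_j = 4 + 9·C(j,1) + 54·C(j,2) + 72·C(j,3) + 24·C(j,4).
At j = 13: j = 13, so h_{13} = 4 + 117 + 4212 + 20592 + 17160 = 42085.

42085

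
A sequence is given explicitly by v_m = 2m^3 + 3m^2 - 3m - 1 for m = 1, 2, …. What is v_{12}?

3851

v_{12} = 2·12^3 + 3·12^2 - 3·12 - 1 = 3851.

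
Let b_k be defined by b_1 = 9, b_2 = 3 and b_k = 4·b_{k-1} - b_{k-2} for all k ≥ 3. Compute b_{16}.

64467009

Iterate the recurrence:
b_3 = 3  b_4 = 9  b_5 = 33  …  b_{13} = 1240209  b_{14} = 4628523  b_{15} = 17273883  b_{16} = 64467009.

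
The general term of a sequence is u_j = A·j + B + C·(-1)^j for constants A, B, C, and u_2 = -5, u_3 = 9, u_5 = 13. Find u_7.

The three given values yield: 2A + B + C = -5; 3A + B - C = 9; 5A + B - C = 13.
Subtracting the first from the second: A - 2C = 14.
Subtracting the second from the third: 2A = 4.
Solving: C = -6, A = 2, then B = -3.
Hence u_7 = 2·7 + (-3) + (-6)·(-1) = 17.

17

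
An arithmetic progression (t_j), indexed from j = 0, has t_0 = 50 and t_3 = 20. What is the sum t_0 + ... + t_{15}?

Common difference d = (20 - 50) / (3 - 0) = -10.
t_j = 50 + (j - 0)·(-10).
t_{15} = -100; S = 16·(50 + (-100))/2 = -400.

-400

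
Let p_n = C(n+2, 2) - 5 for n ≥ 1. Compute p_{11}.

73

C(13, 2) = 78, so p_{11} = 73.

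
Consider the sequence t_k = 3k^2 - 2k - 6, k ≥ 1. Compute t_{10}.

t_{10} = 3·10^2 - 2·10 - 6 = 274.

274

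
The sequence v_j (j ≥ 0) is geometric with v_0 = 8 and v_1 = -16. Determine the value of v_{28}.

Common ratio r = -2.
v_j = 8·(-2)^(j-0).
v_{28} = 8·(-2)^28 = 2147483648.

2147483648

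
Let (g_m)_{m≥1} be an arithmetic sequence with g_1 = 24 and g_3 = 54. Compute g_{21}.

324

Common difference d = (54 - 24) / (3 - 1) = 15.
g_m = 24 + (m - 1)·15.
g_{21} = 24 + 20·15 = 324.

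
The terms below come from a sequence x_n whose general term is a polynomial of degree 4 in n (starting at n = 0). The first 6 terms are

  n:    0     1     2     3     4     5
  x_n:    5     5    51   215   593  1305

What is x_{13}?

1st diffs: 0, 46, 164, 378, 712.
2nd diffs: 46, 118, 214, 334.
3rd diffs: 72, 96, 120.
4th diffs: 24, 24 (constant).
So x_n = n^4 + 6n^3 - 2n^2 - 5n + 5.
Evaluating at n = 13 gives x_{13} = 41345.

41345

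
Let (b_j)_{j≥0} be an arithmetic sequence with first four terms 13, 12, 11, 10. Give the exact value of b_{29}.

Common difference d = -1.
b_j = 13 + (j - 0)·(-1).
b_{29} = 13 + 29·(-1) = -16.

-16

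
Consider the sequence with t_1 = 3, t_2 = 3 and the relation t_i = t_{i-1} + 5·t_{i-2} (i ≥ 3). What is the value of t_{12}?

145728

Step forward from the initial values:
t_3 = 18;  t_4 = 33;  t_5 = 123;  t_6 = 288;  t_7 = 903;  t_8 = 2343;  t_9 = 6858;  t_{10} = 18573;  t_{11} = 52863;  t_{12} = 145728.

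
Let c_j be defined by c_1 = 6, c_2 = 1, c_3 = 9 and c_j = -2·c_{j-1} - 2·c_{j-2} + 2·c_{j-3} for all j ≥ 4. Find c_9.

36

Compute successive terms:
c_4 = -8  c_5 = 0  c_6 = 34  c_7 = -84  c_8 = 100  c_9 = 36.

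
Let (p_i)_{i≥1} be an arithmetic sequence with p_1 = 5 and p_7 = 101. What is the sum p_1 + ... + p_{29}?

6641

Common difference d = (101 - 5) / (7 - 1) = 16.
p_i = 5 + (i - 1)·16.
p_{29} = 453; S = 29·(5 + 453)/2 = 6641.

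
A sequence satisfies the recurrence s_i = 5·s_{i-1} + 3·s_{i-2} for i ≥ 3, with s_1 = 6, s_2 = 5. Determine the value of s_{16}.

193434267830

Compute successive terms:
s_3 = 43; s_4 = 230; s_5 = 1279; …; s_{13} = 1136787574; s_{14} = 6299373365; s_{15} = 34907229547; s_{16} = 193434267830.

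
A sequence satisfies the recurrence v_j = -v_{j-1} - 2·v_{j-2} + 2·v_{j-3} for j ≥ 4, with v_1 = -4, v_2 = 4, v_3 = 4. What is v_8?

v_4 = -20;  v_5 = 20;  v_6 = 28;  v_7 = -108;  v_8 = 92.

92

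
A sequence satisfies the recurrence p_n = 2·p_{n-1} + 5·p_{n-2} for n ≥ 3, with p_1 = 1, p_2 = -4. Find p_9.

Compute successive terms:
p_3 = -3; p_4 = -26; p_5 = -67; p_6 = -264; p_7 = -863; p_8 = -3046; p_9 = -10407.

-10407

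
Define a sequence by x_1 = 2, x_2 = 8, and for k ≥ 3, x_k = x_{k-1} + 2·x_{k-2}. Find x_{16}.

109228

Compute successive terms:
x_3 = 12;  x_4 = 28;  x_5 = 52;  …;  x_{13} = 13652;  x_{14} = 27308;  x_{15} = 54612;  x_{16} = 109228.
(Characteristic roots are 2 and -1.)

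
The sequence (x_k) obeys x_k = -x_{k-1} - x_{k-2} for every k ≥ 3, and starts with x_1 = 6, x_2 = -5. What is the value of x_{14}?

-5

Applying the relation repeatedly:
x_3 = -1; x_4 = 6; x_5 = -5; …; x_{11} = -5; x_{12} = -1; x_{13} = 6; x_{14} = -5.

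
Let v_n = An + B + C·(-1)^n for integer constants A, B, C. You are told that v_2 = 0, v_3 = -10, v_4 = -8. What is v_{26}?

Write the equations: 2A + B + C = 0; 3A + B - C = -10; 4A + B + C = -8.
Subtracting the first from the second: A - 2C = -10.
Subtracting the second from the third: A + 2C = 2.
Solving: C = 3, A = -4, then B = 5.
Hence v_{26} = -4·26 + 5 + 3·1 = -96.

-96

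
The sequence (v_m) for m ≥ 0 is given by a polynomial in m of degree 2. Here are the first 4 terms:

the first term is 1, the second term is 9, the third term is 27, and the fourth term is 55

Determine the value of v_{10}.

531

1st diffs: 8, 18, 28.
2nd diffs: 10, 10 (constant).
Newton forward-difference form: v_m = 1 + 8·C(m,1) + 10·C(m,2).
At m = 10: m = 10, so v_{10} = 1 + 80 + 450 = 531.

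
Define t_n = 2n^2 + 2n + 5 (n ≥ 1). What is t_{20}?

845

t_{20} = 2·20^2 + 2·20 + 5 = 845.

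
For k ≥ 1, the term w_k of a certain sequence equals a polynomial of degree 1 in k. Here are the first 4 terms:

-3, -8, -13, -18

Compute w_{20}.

-98

1st diffs: -5, -5, -5 (constant).
So w_k = -5k + 2.
Evaluating at k = 20 gives w_{20} = -98.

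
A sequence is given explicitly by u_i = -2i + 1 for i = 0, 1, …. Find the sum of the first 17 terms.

Over i = 0..16: Σi = 136.
Total = (-2)·136 + (1)·17 = -255.

-255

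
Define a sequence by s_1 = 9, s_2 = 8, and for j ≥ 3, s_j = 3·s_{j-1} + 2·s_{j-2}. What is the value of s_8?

23014

Step forward from the initial values:
s_3 = 42  s_4 = 142  s_5 = 510  s_6 = 1814  s_7 = 6462  s_8 = 23014.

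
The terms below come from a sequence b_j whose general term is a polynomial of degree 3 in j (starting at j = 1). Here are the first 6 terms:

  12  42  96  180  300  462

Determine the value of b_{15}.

4800

1st diffs: 30, 54, 84, 120, 162.
2nd diffs: 24, 30, 36, 42.
3rd diffs: 6, 6, 6 (constant).
Newton forward-difference form: b_j = 12 + 30·C(j-1,1) + 24·C(j-1,2) + 6·C(j-1,3).
At j = 15: j-1 = 14, so b_{15} = 12 + 420 + 2184 + 2184 = 4800.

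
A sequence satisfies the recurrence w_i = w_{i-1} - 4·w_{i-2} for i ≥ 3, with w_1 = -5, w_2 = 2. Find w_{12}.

8078

w_3 = 22  w_4 = 14  w_5 = -74  w_6 = -130  w_7 = 166  w_8 = 686  w_9 = 22  w_{10} = -2722  w_{11} = -2810  w_{12} = 8078.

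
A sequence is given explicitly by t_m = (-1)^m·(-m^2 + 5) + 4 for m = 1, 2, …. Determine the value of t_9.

(-1)^9 = -1; -m^2 + 5 at m=9 is -76; so t_9 = 80.

80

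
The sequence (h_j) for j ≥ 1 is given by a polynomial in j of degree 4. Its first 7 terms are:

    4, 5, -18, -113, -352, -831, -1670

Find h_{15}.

-43662

1st diffs: 1, -23, -95, -239, -479, -839.
2nd diffs: -24, -72, -144, -240, -360.
3rd diffs: -48, -72, -96, -120.
4th diffs: -24, -24, -24 (constant).
So h_j = -j^4 + 2j^3 + j^2 - j + 3.
Evaluating at j = 15 gives h_{15} = -43662.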